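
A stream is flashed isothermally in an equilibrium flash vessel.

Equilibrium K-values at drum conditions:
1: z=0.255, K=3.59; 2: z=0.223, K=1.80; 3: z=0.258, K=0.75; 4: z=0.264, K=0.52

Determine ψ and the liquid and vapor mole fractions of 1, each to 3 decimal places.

ψ = 0.890, x_1 = 0.077, y_1 = 0.277

Iterate (Newton) starting at ψ = 0.5:
  ψ = 0.500: g = 0.1748, g' = -0.524 → ψ = 0.834
  ψ = 0.834: g = 0.0234, g' = -0.418 → ψ = 0.890
Converged at ψ = 0.890.
Compositions from xᵢ = zᵢ/(1+ψ(Kᵢ−1)), yᵢ = Kᵢxᵢ:
  1: x = 0.077, y = 0.277
  2: x = 0.130, y = 0.235
  3: x = 0.332, y = 0.249
  4: x = 0.461, y = 0.240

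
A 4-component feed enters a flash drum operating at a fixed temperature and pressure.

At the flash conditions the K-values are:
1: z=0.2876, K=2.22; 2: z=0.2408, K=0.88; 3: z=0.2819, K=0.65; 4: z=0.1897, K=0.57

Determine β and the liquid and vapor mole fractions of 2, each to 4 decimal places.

Let β = V/F and solve Σ zᵢ(Kᵢ−1)/(1+β(Kᵢ−1)) = 0.
Check two-phase: ΣzᵢKᵢ = 1.1417 > 1 and Σzᵢ/Kᵢ = 1.1697 > 1, so g(0) = 0.1417 > 0 and g(1) = -0.1697 < 0.
Iterate (Newton) starting at β = 0.31:
  β = 0.3100: g = 0.01978, g' = -0.3192 → β = 0.3720
  β = 0.3720: g = 0.00057, g' = -0.3017 → β = 0.3738
Converged at β = 0.3738.
Compositions from xᵢ = zᵢ/(1+β(Kᵢ−1)), yᵢ = Kᵢxᵢ:
  1: x = 0.1975, y = 0.4385
  2: x = 0.2521, y = 0.2219
  3: x = 0.3243, y = 0.2108
  4: x = 0.2260, y = 0.1288

β = 0.3738, x_2 = 0.2521, y_2 = 0.2219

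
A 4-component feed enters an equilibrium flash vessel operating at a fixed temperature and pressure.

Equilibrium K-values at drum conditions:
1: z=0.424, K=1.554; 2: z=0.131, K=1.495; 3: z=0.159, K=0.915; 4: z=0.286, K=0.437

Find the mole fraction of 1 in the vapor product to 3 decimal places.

y_1 = 0.518

Rachford–Rice: g(β) = Σ zᵢ(Kᵢ−1)/(1+β(Kᵢ−1)) = 0.
Check two-phase: ΣzᵢKᵢ = 1.125 > 1 and Σzᵢ/Kᵢ = 1.189 > 1, so g(0) = 0.125 > 0 and g(1) = -0.189 < 0.
Iterate (Newton) starting at β = 0.39:
  β = 0.390: g = 0.0272, g' = -0.261 → β = 0.494
  β = 0.494: g = -0.0008, g' = -0.276 → β = 0.492
Converged at β = 0.492.
Compositions from xᵢ = zᵢ/(1+β(Kᵢ−1)), yᵢ = Kᵢxᵢ:
  1: x = 0.333, y = 0.518
  2: x = 0.105, y = 0.158
  3: x = 0.166, y = 0.152
  4: x = 0.395, y = 0.173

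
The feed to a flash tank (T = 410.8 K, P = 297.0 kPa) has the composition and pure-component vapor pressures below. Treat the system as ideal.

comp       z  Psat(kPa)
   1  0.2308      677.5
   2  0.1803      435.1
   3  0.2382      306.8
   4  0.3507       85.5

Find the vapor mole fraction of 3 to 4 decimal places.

Raoult's law: Kᵢ = Pᵢˢᵃᵗ/P = Pᵢˢᵃᵗ/297.0.
  K_1 = 677.5/297.0 = 2.281145, K_2 = 435.1/297.0 = 1.464983, K_3 = 306.8/297.0 = 1.032997, K_4 = 85.5/297.0 = 0.287879
Material balance + equilibrium reduce to Σ zᵢ(Kᵢ−1)/(1+ψ(Kᵢ−1)) = 0.
Check two-phase: ΣzᵢKᵢ = 1.1376 > 1 and Σzᵢ/Kᵢ = 1.6731 > 1, so g(0) = 0.1376 > 0 and g(1) = -0.6731 < 0.
Newton iteration, ψ⁰ = 0.5:
  ψ = 0.5000: g = -0.13184, g' = -0.5956 → ψ = 0.2786
  ψ = 0.2786: g = -0.01164, g' = -0.5133 → ψ = 0.2559
Converged at ψ = 0.2559.
Compositions from xᵢ = zᵢ/(1+ψ(Kᵢ−1)), yᵢ = Kᵢxᵢ:
  1: x = 0.1738, y = 0.3965
  2: x = 0.1611, y = 0.2360
  3: x = 0.2362, y = 0.2440
  4: x = 0.4289, y = 0.1235

y_3 = 0.2440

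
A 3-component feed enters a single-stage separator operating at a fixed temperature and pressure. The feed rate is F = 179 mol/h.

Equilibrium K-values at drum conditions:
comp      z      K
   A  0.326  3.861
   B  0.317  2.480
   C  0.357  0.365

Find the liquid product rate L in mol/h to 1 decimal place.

L = 29.1 mol/h

Rachford–Rice: g(ψ) = Σ zᵢ(Kᵢ−1)/(1+ψ(Kᵢ−1)) = 0.
g(0) = ΣzᵢKᵢ − 1 = 1.175 and g(1) = 1 − Σzᵢ/Kᵢ = -0.190, so a root lies in (0, 1).
Newton–Raphson from ψ = 0.62:
  ψ = 0.620: g = 0.2070, g' = -0.927 → ψ = 0.843
  ψ = 0.843: g = -0.0060, g' = -1.034 → ψ = 0.837
Converged at ψ = 0.837.
Then V = ψ·F = 0.8374·179 = 149.9 mol/h and L = F − V = 29.1 mol/h.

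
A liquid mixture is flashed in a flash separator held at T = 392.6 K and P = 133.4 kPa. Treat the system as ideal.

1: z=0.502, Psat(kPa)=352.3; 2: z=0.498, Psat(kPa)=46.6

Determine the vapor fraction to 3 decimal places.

Raoult's law: Kᵢ = Pᵢˢᵃᵗ/P = Pᵢˢᵃᵗ/133.4.
  K_1 = 352.3/133.4 = 2.64093, K_2 = 46.6/133.4 = 0.34933
Let ψ = V/F and solve Σ zᵢ(Kᵢ−1)/(1+ψ(Kᵢ−1)) = 0.
Feasibility: ΣzᵢKᵢ = 1.500, Σzᵢ/Kᵢ = 1.616 — both > 1, two phases present.
Binary case is linear: z₁(K₁−1)(1+ψ(K₂−1)) + z₂(K₂−1)(1+ψ(K₁−1)) = 0
⇒ ψ = [z₁(K₁−1)+z₂(K₂−1)] / [−(K₁−1)(K₂−1)] = 0.4997/1.0677 = 0.468

ψ = 0.468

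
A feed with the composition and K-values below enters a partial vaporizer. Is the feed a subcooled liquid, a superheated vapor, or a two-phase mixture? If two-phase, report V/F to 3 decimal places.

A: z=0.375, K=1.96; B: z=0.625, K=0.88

ΣzᵢKᵢ = 1.285; Σzᵢ/Kᵢ = 0.902.
Since Σzᵢ/Kᵢ < 1 the mixture is above its dew point — single vapor phase.

superheated vapor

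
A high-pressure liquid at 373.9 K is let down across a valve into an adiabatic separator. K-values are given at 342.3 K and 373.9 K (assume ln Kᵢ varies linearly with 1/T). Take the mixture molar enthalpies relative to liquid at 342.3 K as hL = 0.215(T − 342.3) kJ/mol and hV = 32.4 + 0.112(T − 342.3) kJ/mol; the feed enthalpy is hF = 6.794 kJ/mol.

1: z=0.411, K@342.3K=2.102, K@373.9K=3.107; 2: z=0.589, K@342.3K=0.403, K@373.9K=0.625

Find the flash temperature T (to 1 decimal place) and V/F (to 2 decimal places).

T = 344.4 K, V/F = 0.20

Adiabatic flash: solve Rachford–Rice at each trial T, then check hF = ψ·hV(T) + (1−ψ)·hL(T).
  T = 342.3 K: K = (2.102, 0.403), RR gives ψ = 0.154, H_out = 4.988 kJ/mol
  T = 373.9 K: K = (3.107, 0.625), RR gives ψ = 0.816, H_out = 30.590 kJ/mol
  T = 358.1 K: K = (2.578, 0.507), RR gives ψ = 0.460, H_out = 17.550 kJ/mol
  T = 350.2 K: K = (2.333, 0.453), RR gives ψ = 0.310, H_out = 11.479 kJ/mol
  T = 346.2 K: K = (2.214, 0.427), RR gives ψ = 0.233, H_out = 8.281 kJ/mol
  T = 344.2 K: K = (2.156, 0.415), RR gives ψ = 0.193, H_out = 6.619 kJ/mol
Linear interpolation between T = 344.2 (H_out = 6.619) and T = 346.2 (H_out = 8.281) on hF = 6.794 gives T ≈ 344.4 K, at which ψ = 0.20.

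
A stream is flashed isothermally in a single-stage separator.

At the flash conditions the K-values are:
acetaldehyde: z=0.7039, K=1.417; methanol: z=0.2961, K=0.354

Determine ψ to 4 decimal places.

Material balance + equilibrium reduce to Σ zᵢ(Kᵢ−1)/(1+ψ(Kᵢ−1)) = 0.
Check two-phase: ΣzᵢKᵢ = 1.1022 > 1 and Σzᵢ/Kᵢ = 1.3332 > 1, so g(0) = 0.1022 > 0 and g(1) = -0.3332 < 0.
Newton iteration, ψ⁰ = 0.63:
  ψ = 0.6300: g = -0.09010, g' = -0.4281 → ψ = 0.4196
  ψ = 0.4196: g = -0.01258, g' = -0.3212 → ψ = 0.3804
  ψ = 0.3804: g = -0.00026, g' = -0.3084 → ψ = 0.3796
Converged at ψ = 0.3796.

ψ = 0.3796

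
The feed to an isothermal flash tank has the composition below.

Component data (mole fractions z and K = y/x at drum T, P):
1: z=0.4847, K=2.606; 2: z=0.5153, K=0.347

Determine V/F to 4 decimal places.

V/F = 0.4214

Material balance + equilibrium reduce to Σ zᵢ(Kᵢ−1)/(1+V/F(Kᵢ−1)) = 0.
g(0) = ΣzᵢKᵢ − 1 = 0.4419 and g(1) = 1 − Σzᵢ/Kᵢ = -0.6710, so a root lies in (0, 1).
Binary case is linear: z₁(K₁−1)(1+V/F(K₂−1)) + z₂(K₂−1)(1+V/F(K₁−1)) = 0
⇒ V/F = [z₁(K₁−1)+z₂(K₂−1)] / [−(K₁−1)(K₂−1)] = 0.44194/1.04872 = 0.4214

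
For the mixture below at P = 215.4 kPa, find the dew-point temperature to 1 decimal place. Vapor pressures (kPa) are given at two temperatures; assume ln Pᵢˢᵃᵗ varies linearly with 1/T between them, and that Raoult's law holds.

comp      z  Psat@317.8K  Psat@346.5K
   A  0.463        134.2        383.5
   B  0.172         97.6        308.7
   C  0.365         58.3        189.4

Dew-point temperature: Σzᵢ·P/Pᵢˢᵃᵗ(T) = 1. Interpolate ln Pᵢˢᵃᵗ = aᵢ + bᵢ/T.
  T = 317.8 K: ΣzᵢP/Pᵢˢᵃᵗ = 2.4713
  T = 346.5 K: ΣzᵢP/Pᵢˢᵃᵗ = 0.7952
  T = 332.1 K: ΣzᵢP/Pᵢˢᵃᵗ = 1.3700
  T = 339.3 K: ΣzᵢP/Pᵢˢᵃᵗ = 1.0376
  T = 342.9 K: ΣzᵢP/Pᵢˢᵃᵗ = 0.9071
  T = 341.1 K: ΣzᵢP/Pᵢˢᵃᵗ = 0.9698
Interpolating between 339.3 K and 341.1 K gives T ≈ 340.3 K.

T = 340.3 K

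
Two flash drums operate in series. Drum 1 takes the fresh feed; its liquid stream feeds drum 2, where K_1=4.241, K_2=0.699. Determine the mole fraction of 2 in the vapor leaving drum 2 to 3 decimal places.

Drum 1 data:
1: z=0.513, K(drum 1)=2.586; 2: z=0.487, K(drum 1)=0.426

y_2 (drum 2) = 0.640

Drum 1:
Material balance + equilibrium reduce to Σ zᵢ(Kᵢ−1)/(1+ψ₁(Kᵢ−1)) = 0.
Feasibility: ΣzᵢKᵢ = 1.534, Σzᵢ/Kᵢ = 1.342 — both > 1, two phases present.
Binary case is linear: z₁(K₁−1)(1+ψ₁(K₂−1)) + z₂(K₂−1)(1+ψ₁(K₁−1)) = 0
⇒ ψ₁ = [z₁(K₁−1)+z₂(K₂−1)] / [−(K₁−1)(K₂−1)] = 0.5341/0.9104 = 0.587
Drum-1 compositions:
  1: x = 0.266, y = 0.687
  2: x = 0.734, y = 0.313
Drum-2 feed = drum-1 liquid: z₂ = (0.2657, 0.7343).
Drum 2:
Binary case is linear: z₁(K₁−1)(1+ψ₂(K₂−1)) + z₂(K₂−1)(1+ψ₂(K₁−1)) = 0
⇒ ψ₂ = [z₁(K₁−1)+z₂(K₂−1)] / [−(K₁−1)(K₂−1)] = 0.6403/0.9755 = 0.656
  1: x = 0.085, y = 0.360
  2: x = 0.915, y = 0.640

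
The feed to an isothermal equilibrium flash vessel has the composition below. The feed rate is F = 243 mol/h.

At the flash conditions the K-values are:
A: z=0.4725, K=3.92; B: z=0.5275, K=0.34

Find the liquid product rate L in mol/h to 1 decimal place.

L = 112.9 mol/h

Let β = V/F and solve Σ zᵢ(Kᵢ−1)/(1+β(Kᵢ−1)) = 0.
Check two-phase: ΣzᵢKᵢ = 2.0315 > 1 and Σzᵢ/Kᵢ = 1.6720 > 1, so g(0) = 1.0315 > 0 and g(1) = -0.6720 < 0.
Binary case is linear: z₁(K₁−1)(1+β(K₂−1)) + z₂(K₂−1)(1+β(K₁−1)) = 0
⇒ β = [z₁(K₁−1)+z₂(K₂−1)] / [−(K₁−1)(K₂−1)] = 1.03155/1.92720 = 0.5353
Then V = β·F = 0.5353·243 = 130.1 mol/h and L = F − V = 112.9 mol/h.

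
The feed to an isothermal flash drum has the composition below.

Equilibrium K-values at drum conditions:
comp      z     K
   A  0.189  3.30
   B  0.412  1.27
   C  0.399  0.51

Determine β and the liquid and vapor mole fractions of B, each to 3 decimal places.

β = 0.604, x_B = 0.354, y_B = 0.450

Let β = V/F and solve Σ zᵢ(Kᵢ−1)/(1+β(Kᵢ−1)) = 0.
Check two-phase: ΣzᵢKᵢ = 1.350 > 1 and Σzᵢ/Kᵢ = 1.164 > 1, so g(0) = 0.350 > 0 and g(1) = -0.164 < 0.
Newton iteration, β⁰ = 0.5:
  β = 0.500: g = 0.0412, g' = -0.408 → β = 0.601
  β = 0.601: g = 0.0010, g' = -0.391 → β = 0.604
Converged at β = 0.604.
Compositions from xᵢ = zᵢ/(1+β(Kᵢ−1)), yᵢ = Kᵢxᵢ:
  A: x = 0.079, y = 0.261
  B: x = 0.354, y = 0.450
  C: x = 0.567, y = 0.289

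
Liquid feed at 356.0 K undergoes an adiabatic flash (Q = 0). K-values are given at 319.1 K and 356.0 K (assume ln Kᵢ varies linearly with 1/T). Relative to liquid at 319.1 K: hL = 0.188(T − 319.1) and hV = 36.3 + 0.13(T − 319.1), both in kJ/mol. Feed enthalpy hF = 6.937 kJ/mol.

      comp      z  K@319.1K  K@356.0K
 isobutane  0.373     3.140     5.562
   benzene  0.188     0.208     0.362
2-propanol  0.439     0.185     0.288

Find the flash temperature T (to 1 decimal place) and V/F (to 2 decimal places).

T = 320.7 K, V/F = 0.18

Adiabatic flash: solve Rachford–Rice at each trial T, then check hF = ψ·hV(T) + (1−ψ)·hL(T).
  T = 319.1 K: K = (3.140, 0.208, 0.185), RR gives ψ = 0.169, H_out = 6.119 kJ/mol
  T = 356.0 K: K = (5.562, 0.362, 0.288), RR gives ψ = 0.403, H_out = 20.697 kJ/mol
  T = 337.6 K: K = (4.248, 0.279, 0.234), RR gives ψ = 0.302, H_out = 14.130 kJ/mol
  T = 328.4 K: K = (3.671, 0.242, 0.209), RR gives ψ = 0.243, H_out = 10.425 kJ/mol
  T = 323.8 K: K = (3.402, 0.225, 0.197), RR gives ψ = 0.208, H_out = 8.385 kJ/mol
  T = 321.5 K: K = (3.272, 0.216, 0.191), RR gives ψ = 0.189, H_out = 7.302 kJ/mol
  T = 320.3 K: K = (3.206, 0.212, 0.188), RR gives ψ = 0.179, H_out = 6.718 kJ/mol
  T = 320.9 K: K = (3.239, 0.214, 0.189), RR gives ψ = 0.184, H_out = 7.012 kJ/mol
Linear interpolation between T = 320.3 (H_out = 6.718) and T = 320.9 (H_out = 7.012) on hF = 6.937 gives T ≈ 320.7 K, at which ψ = 0.18.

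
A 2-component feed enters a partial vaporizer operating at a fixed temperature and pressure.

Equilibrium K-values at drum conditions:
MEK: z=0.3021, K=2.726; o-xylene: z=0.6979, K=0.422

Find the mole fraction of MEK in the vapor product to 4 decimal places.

y_MEK = 0.6839

Binary case is linear: z₁(K₁−1)(1+ψ(K₂−1)) + z₂(K₂−1)(1+ψ(K₁−1)) = 0
⇒ ψ = [z₁(K₁−1)+z₂(K₂−1)] / [−(K₁−1)(K₂−1)] = 0.11804/0.99763 = 0.1183
Compositions from xᵢ = zᵢ/(1+ψ(Kᵢ−1)), yᵢ = Kᵢxᵢ:
  MEK: x = 0.2509, y = 0.6839
  o-xylene: x = 0.7491, y = 0.3161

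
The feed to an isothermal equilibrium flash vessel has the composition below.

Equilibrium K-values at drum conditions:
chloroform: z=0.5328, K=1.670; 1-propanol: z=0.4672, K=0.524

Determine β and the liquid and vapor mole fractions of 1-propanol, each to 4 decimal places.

Material balance + equilibrium reduce to Σ zᵢ(Kᵢ−1)/(1+β(Kᵢ−1)) = 0.
g(0) = ΣzᵢKᵢ − 1 = 0.1346 and g(1) = 1 − Σzᵢ/Kᵢ = -0.2106, so a root lies in (0, 1).
Iterate (Newton) starting at β = 0.46:
  β = 0.4600: g = -0.01186, g' = -0.3133 → β = 0.4222
  β = 0.4222: g = -0.00004, g' = -0.3111 → β = 0.4220
Converged at β = 0.4220.
Compositions from xᵢ = zᵢ/(1+β(Kᵢ−1)), yᵢ = Kᵢxᵢ:
  chloroform: x = 0.4154, y = 0.6936
  1-propanol: x = 0.5846, y = 0.3064

β = 0.4220, x_1-propanol = 0.5846, y_1-propanol = 0.3064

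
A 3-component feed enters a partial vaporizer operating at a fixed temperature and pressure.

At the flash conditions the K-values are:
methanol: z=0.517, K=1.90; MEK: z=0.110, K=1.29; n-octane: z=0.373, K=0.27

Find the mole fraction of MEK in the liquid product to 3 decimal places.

x_MEK = 0.099

Rachford–Rice: g(ψ) = Σ zᵢ(Kᵢ−1)/(1+ψ(Kᵢ−1)) = 0.
g(0) = ΣzᵢKᵢ − 1 = 0.225 and g(1) = 1 − Σzᵢ/Kᵢ = -0.739, so a root lies in (0, 1).
Newton–Raphson from ψ = 0.5:
  ψ = 0.500: g = -0.0800, g' = -0.699 → ψ = 0.386
  ψ = 0.386: g = -0.0048, g' = -0.623 → ψ = 0.378
Converged at ψ = 0.378.
Compositions from xᵢ = zᵢ/(1+ψ(Kᵢ−1)), yᵢ = Kᵢxᵢ:
  methanol: x = 0.386, y = 0.733
  MEK: x = 0.099, y = 0.128
  n-octane: x = 0.515, y = 0.139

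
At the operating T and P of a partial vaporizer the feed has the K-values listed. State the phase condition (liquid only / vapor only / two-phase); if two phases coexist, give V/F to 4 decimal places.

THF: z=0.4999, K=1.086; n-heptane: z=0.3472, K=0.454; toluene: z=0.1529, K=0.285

ΣzᵢKᵢ = 0.7441; Σzᵢ/Kᵢ = 1.7616.
Since ΣzᵢKᵢ < 1 the mixture is below its bubble point — single liquid phase.

liquid only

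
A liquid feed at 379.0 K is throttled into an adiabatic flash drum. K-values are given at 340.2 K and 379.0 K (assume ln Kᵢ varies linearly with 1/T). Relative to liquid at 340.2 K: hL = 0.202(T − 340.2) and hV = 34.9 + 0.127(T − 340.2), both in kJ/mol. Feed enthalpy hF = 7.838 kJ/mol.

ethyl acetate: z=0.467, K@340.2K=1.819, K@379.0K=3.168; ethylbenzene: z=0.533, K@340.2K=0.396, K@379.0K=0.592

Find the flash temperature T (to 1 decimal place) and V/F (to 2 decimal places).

Adiabatic flash: solve Rachford–Rice at each trial T, then check hF = ψ·hV(T) + (1−ψ)·hL(T).
  T = 340.2 K: K = (1.819, 0.396), RR gives ψ = 0.122, H_out = 4.271 kJ/mol
  T = 379.0 K: K = (3.168, 0.592), RR gives ψ = 0.899, H_out = 36.589 kJ/mol
  T = 359.6 K: K = (2.437, 0.489), RR gives ψ = 0.544, H_out = 22.104 kJ/mol
  T = 349.9 K: K = (2.114, 0.442), RR gives ψ = 0.358, H_out = 14.184 kJ/mol
  T = 345.0 K: K = (1.961, 0.418), RR gives ψ = 0.248, H_out = 9.548 kJ/mol
  T = 342.6 K: K = (1.889, 0.407), RR gives ψ = 0.188, H_out = 7.022 kJ/mol
Linear interpolation between T = 342.6 (H_out = 7.022) and T = 345.0 (H_out = 9.548) on hF = 7.838 gives T ≈ 343.4 K, at which ψ = 0.21.

T = 343.4 K, V/F = 0.21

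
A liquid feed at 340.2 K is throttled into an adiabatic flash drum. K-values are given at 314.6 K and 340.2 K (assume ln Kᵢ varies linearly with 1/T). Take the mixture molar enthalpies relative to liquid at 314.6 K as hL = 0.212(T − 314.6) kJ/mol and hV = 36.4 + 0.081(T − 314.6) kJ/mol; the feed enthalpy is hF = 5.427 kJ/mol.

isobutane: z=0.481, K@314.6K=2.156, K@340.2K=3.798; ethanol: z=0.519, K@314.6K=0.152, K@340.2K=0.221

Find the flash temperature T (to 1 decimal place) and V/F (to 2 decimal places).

T = 315.8 K, V/F = 0.14

Adiabatic flash: solve Rachford–Rice at each trial T, then check hF = ψ·hV(T) + (1−ψ)·hL(T).
  T = 314.6 K: K = (2.156, 0.152), RR gives ψ = 0.118, H_out = 4.304 kJ/mol
  T = 340.2 K: K = (3.798, 0.221), RR gives ψ = 0.432, H_out = 19.702 kJ/mol
  T = 327.4 K: K = (2.893, 0.185), RR gives ψ = 0.316, H_out = 13.679 kJ/mol
  T = 321.0 K: K = (2.505, 0.168), RR gives ψ = 0.233, H_out = 9.648 kJ/mol
  T = 317.8 K: K = (2.326, 0.160), RR gives ψ = 0.181, H_out = 7.191 kJ/mol
  T = 316.2 K: K = (2.240, 0.156), RR gives ψ = 0.151, H_out = 5.810 kJ/mol
Linear interpolation between T = 314.6 (H_out = 4.304) and T = 316.2 (H_out = 5.810) on hF = 5.427 gives T ≈ 315.8 K, at which ψ = 0.14.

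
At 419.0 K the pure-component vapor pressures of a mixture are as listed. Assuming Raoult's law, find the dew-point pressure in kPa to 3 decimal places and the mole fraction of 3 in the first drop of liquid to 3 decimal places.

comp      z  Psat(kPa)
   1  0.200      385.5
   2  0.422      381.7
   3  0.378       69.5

Pdew = 141.578 kPa, x_3 = 0.770

At the dew point ψ → 1, so Σzᵢ/Kᵢ = 1 with Kᵢ = Pᵢˢᵃᵗ/P ⇒ 1/P = Σzᵢ/Pᵢˢᵃᵗ.
1/P = 0.200/385.5 + 0.422/381.7 + 0.378/69.5 = 0.007063 ⇒ P = 141.578 kPa
xᵢ = zᵢP/Pᵢˢᵃᵗ ⇒ x_3 = 0.378·141.578/69.5 = 0.770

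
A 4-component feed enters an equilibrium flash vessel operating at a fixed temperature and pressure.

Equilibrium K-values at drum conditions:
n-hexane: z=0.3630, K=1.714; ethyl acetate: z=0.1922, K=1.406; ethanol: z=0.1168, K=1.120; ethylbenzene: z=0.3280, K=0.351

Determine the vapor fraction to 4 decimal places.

ψ = 0.3860

Material balance + equilibrium reduce to Σ zᵢ(Kᵢ−1)/(1+ψ(Kᵢ−1)) = 0.
Feasibility: ΣzᵢKᵢ = 1.1384, Σzᵢ/Kᵢ = 1.3872 — both > 1, two phases present.
Newton–Raphson from ψ = 0.62:
  ψ = 0.6200: g = -0.10116, g' = -0.4974 → ψ = 0.4166
  ψ = 0.4166: g = -0.01191, g' = -0.3942 → ψ = 0.3864
  ψ = 0.3864: g = -0.00014, g' = -0.3850 → ψ = 0.3860
Converged at ψ = 0.3860.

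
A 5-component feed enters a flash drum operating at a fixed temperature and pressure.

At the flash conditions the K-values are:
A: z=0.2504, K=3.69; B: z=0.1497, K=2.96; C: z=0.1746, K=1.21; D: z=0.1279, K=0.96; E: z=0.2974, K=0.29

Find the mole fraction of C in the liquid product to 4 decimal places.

Rachford–Rice: g(ψ) = Σ zᵢ(Kᵢ−1)/(1+ψ(Kᵢ−1)) = 0.
Feasibility: ΣzᵢKᵢ = 1.7874, Σzᵢ/Kᵢ = 1.4215 — both > 1, two phases present.
Newton–Raphson from ψ = 0.65:
  ψ = 0.6500: g = 0.00899, g' = -0.8742 → ψ = 0.6603
  ψ = 0.6603: g = -0.00004, g' = -0.8818 → ψ = 0.6602
Converged at ψ = 0.6602.
Compositions from xᵢ = zᵢ/(1+ψ(Kᵢ−1)), yᵢ = Kᵢxᵢ:
  A: x = 0.0902, y = 0.3328
  B: x = 0.0653, y = 0.1932
  C: x = 0.1533, y = 0.1855
  D: x = 0.1314, y = 0.1261
  E: x = 0.5598, y = 0.1624

x_C = 0.1533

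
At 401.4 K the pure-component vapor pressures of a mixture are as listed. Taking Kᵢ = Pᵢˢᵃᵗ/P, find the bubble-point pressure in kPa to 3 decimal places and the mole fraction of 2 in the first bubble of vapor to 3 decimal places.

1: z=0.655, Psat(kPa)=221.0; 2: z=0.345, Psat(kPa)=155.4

At the bubble point ψ → 0, so ΣzᵢKᵢ = 1 with Kᵢ = Pᵢˢᵃᵗ/P ⇒ P = ΣzᵢPᵢˢᵃᵗ.
P = 0.655·221.0 + 0.345·155.4 = 198.368 kPa
yᵢ = zᵢPᵢˢᵃᵗ/P ⇒ y_2 = 0.345·155.4/198.368 = 0.270

Pbub = 198.368 kPa, y_2 = 0.270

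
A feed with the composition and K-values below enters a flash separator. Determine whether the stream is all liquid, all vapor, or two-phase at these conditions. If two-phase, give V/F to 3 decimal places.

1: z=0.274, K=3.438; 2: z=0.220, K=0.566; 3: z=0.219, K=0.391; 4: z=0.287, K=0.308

two-phase, V/F = 0.166

ΣzᵢKᵢ = 1.241; Σzᵢ/Kᵢ = 1.960.
Both exceed 1, so a two-phase solution exists.
Material balance + equilibrium reduce to Σ zᵢ(Kᵢ−1)/(1+ψ(Kᵢ−1)) = 0.
Newton–Raphson from ψ = 0.69:
  ψ = 0.690: g = -0.4974, g' = -1.056 → ψ = 0.219
  ψ = 0.219: g = -0.0579, g' = -1.042 → ψ = 0.163
  ψ = 0.163: g = 0.0030, g' = -1.156 → ψ = 0.166
Converged at ψ = 0.166.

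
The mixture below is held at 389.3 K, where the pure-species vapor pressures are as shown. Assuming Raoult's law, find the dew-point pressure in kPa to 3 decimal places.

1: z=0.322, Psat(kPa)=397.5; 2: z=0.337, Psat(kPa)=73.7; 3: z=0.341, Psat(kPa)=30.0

At the dew point ψ → 1, so Σzᵢ/Kᵢ = 1 with Kᵢ = Pᵢˢᵃᵗ/P ⇒ 1/P = Σzᵢ/Pᵢˢᵃᵗ.
1/P = 0.322/397.5 + 0.337/73.7 + 0.341/30.0 = 0.016749 ⇒ P = 59.704 kPa

Pdew = 59.704 kPa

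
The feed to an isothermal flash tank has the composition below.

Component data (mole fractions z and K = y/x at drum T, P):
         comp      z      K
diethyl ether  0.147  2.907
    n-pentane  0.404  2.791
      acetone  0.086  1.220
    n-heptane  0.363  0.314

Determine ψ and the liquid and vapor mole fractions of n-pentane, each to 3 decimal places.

ψ = 0.678, x_n-pentane = 0.182, y_n-pentane = 0.509

Let ψ = V/F and solve Σ zᵢ(Kᵢ−1)/(1+ψ(Kᵢ−1)) = 0.
g(0) = ΣzᵢKᵢ − 1 = 0.774 and g(1) = 1 − Σzᵢ/Kᵢ = -0.422, so a root lies in (0, 1).
Newton–Raphson from ψ = 0.5:
  ψ = 0.500: g = 0.1633, g' = -0.900 → ψ = 0.681
  ψ = 0.681: g = -0.0034, g' = -0.969 → ψ = 0.678
Converged at ψ = 0.678.
Compositions from xᵢ = zᵢ/(1+ψ(Kᵢ−1)), yᵢ = Kᵢxᵢ:
  diethyl ether: x = 0.064, y = 0.186
  n-pentane: x = 0.182, y = 0.509
  acetone: x = 0.075, y = 0.091
  n-heptane: x = 0.679, y = 0.213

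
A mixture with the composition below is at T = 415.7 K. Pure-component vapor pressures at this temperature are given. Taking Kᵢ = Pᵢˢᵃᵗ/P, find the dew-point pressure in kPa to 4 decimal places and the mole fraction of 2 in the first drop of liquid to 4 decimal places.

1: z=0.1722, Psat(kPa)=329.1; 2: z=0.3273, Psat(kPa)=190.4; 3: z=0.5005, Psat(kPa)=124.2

Pdew = 159.4375 kPa, x_2 = 0.2741

At the dew point ψ → 1, so Σzᵢ/Kᵢ = 1 with Kᵢ = Pᵢˢᵃᵗ/P ⇒ 1/P = Σzᵢ/Pᵢˢᵃᵗ.
1/P = 0.1722/329.1 + 0.3273/190.4 + 0.5005/124.2 = 0.0062720 ⇒ P = 159.4375 kPa
xᵢ = zᵢP/Pᵢˢᵃᵗ ⇒ x_2 = 0.3273·159.4375/190.4 = 0.2741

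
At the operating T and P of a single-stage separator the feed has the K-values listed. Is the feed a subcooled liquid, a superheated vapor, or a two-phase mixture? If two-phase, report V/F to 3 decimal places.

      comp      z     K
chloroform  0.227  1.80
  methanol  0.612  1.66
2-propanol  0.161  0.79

ΣzᵢKᵢ = 1.552; Σzᵢ/Kᵢ = 0.699.
Since Σzᵢ/Kᵢ < 1 the mixture is above its dew point — single vapor phase.

superheated vapor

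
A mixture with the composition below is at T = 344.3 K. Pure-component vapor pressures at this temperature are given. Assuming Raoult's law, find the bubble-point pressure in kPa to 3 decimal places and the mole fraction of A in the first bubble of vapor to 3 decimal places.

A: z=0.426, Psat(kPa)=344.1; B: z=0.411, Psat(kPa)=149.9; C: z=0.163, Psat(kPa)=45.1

At the bubble point ψ → 0, so ΣzᵢKᵢ = 1 with Kᵢ = Pᵢˢᵃᵗ/P ⇒ P = ΣzᵢPᵢˢᵃᵗ.
P = 0.426·344.1 + 0.411·149.9 + 0.163·45.1 = 215.547 kPa
yᵢ = zᵢPᵢˢᵃᵗ/P ⇒ y_A = 0.426·344.1/215.547 = 0.680

Pbub = 215.547 kPa, y_A = 0.680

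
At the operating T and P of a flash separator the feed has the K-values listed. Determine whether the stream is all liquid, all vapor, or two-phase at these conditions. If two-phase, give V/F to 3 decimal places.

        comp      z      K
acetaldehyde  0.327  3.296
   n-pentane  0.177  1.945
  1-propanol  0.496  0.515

two-phase, V/F = 0.742

ΣzᵢKᵢ = 1.677; Σzᵢ/Kᵢ = 1.153.
Both exceed 1, so a two-phase solution exists.
Material balance + equilibrium reduce to Σ zᵢ(Kᵢ−1)/(1+ψ(Kᵢ−1)) = 0.
Newton iteration, ψ⁰ = 0.5:
  ψ = 0.500: g = 0.1456, g' = -0.650 → ψ = 0.724
  ψ = 0.724: g = 0.0106, g' = -0.576 → ψ = 0.742
Converged at ψ = 0.742.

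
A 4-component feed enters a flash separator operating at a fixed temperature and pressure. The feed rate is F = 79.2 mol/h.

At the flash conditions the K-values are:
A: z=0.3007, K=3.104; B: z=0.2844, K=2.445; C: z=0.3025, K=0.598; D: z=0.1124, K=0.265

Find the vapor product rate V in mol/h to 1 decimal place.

V = 67.9 mol/h

Let ψ = V/F and solve Σ zᵢ(Kᵢ−1)/(1+ψ(Kᵢ−1)) = 0.
Feasibility: ΣzᵢKᵢ = 1.8394, Σzᵢ/Kᵢ = 1.1432 — both > 1, two phases present.
Newton–Raphson from ψ = 0.5:
  ψ = 0.5000: g = 0.26409, g' = -0.7446 → ψ = 0.8547
  ψ = 0.8547: g = 0.00254, g' = -0.8415 → ψ = 0.8577
Converged at ψ = 0.8577.
Then V = ψ·F = 0.8577·79.2 = 67.9 mol/h and L = F − V = 11.3 mol/h.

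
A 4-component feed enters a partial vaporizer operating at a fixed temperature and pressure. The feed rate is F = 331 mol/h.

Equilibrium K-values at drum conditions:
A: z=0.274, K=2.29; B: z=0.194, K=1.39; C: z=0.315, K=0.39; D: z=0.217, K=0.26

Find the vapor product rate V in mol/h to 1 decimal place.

V = 37.1 mol/h

Rachford–Rice: g(V/F) = Σ zᵢ(Kᵢ−1)/(1+V/F(Kᵢ−1)) = 0.
g(0) = ΣzᵢKᵢ − 1 = 0.076 and g(1) = 1 − Σzᵢ/Kᵢ = -0.902, so a root lies in (0, 1).
Newton iteration, V/F⁰ = 0.52:
  V/F = 0.520: g = -0.2680, g' = -0.749 → V/F = 0.162
  V/F = 0.162: g = -0.0323, g' = -0.636 → V/F = 0.111
  V/F = 0.111: g = 0.0004, g' = -0.652 → V/F = 0.112
Converged at V/F = 0.112.
Then V = V/F·F = 0.1120·331 = 37.1 mol/h and L = F − V = 293.9 mol/h.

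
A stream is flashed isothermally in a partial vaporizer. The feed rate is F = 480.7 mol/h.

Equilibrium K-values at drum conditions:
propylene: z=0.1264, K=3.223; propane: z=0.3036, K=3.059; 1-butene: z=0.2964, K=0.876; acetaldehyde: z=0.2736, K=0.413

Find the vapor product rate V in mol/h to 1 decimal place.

Newton iteration, ψ⁰ = 0.33:
  ψ = 0.3300: g = 0.29678, g' = -0.8141 → ψ = 0.6945
  ψ = 0.6945: g = 0.05633, g' = -0.5887 → ψ = 0.7902
  ψ = 0.7902: g = -0.00042, g' = -0.6023 → ψ = 0.7895
Converged at ψ = 0.7895.
Then V = ψ·F = 0.7895·480.7 = 379.5 mol/h and L = F − V = 101.2 mol/h.

V = 379.5 mol/h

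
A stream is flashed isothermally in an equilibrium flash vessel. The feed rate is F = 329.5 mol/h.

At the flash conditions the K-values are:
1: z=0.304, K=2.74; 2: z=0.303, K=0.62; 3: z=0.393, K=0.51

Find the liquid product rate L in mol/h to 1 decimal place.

L = 235.2 mol/h

Material balance + equilibrium reduce to Σ zᵢ(Kᵢ−1)/(1+V/F(Kᵢ−1)) = 0.
Feasibility: ΣzᵢKᵢ = 1.221, Σzᵢ/Kᵢ = 1.370 — both > 1, two phases present.
Newton iteration, V/F⁰ = 0.5:
  V/F = 0.500: g = -0.1143, g' = -0.495 → V/F = 0.269
  V/F = 0.269: g = 0.0101, g' = -0.606 → V/F = 0.286
Converged at V/F = 0.286.
Then V = V/F·F = 0.2861·329.5 = 94.3 mol/h and L = F − V = 235.2 mol/h.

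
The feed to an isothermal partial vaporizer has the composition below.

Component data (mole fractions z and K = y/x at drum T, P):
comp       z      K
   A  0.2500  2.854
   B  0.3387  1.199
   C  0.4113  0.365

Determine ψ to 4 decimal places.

ψ = 0.3638

Let ψ = V/F and solve Σ zᵢ(Kᵢ−1)/(1+ψ(Kᵢ−1)) = 0.
g(0) = ΣzᵢKᵢ − 1 = 0.2697 and g(1) = 1 − Σzᵢ/Kᵢ = -0.4969, so a root lies in (0, 1).
Iterate (Newton) starting at ψ = 0.5:
  ψ = 0.5000: g = -0.08084, g' = -0.5986 → ψ = 0.3649
  ψ = 0.3649: g = -0.00066, g' = -0.5984 → ψ = 0.3638
Converged at ψ = 0.3638.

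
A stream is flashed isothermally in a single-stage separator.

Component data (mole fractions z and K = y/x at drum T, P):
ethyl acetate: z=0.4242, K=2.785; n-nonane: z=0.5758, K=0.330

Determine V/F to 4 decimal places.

V/F = 0.3106

Material balance + equilibrium reduce to Σ zᵢ(Kᵢ−1)/(1+V/F(Kᵢ−1)) = 0.
Feasibility: ΣzᵢKᵢ = 1.3714, Σzᵢ/Kᵢ = 1.8972 — both > 1, two phases present.
Binary case is linear: z₁(K₁−1)(1+V/F(K₂−1)) + z₂(K₂−1)(1+V/F(K₁−1)) = 0
⇒ V/F = [z₁(K₁−1)+z₂(K₂−1)] / [−(K₁−1)(K₂−1)] = 0.37141/1.19595 = 0.3106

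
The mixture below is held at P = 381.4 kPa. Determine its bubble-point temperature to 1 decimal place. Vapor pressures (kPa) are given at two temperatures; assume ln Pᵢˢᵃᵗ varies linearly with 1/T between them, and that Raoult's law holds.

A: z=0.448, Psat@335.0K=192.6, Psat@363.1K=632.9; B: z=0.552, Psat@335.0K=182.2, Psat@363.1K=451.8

T = 353.7 K

Bubble-point temperature: ΣzᵢPᵢˢᵃᵗ(T) = P. Interpolate ln Pᵢˢᵃᵗ = aᵢ + bᵢ/T.
  T = 335.0 K: ΣzᵢPᵢˢᵃᵗ = 186.86 kPa
  T = 363.1 K: ΣzᵢPᵢˢᵃᵗ = 532.93 kPa
  T = 349.1 K: ΣzᵢPᵢˢᵃᵗ = 322.10 kPa
  T = 356.1 K: ΣzᵢPᵢˢᵃᵗ = 416.14 kPa
  T = 352.6 K: ΣzᵢPᵢˢᵃᵗ = 366.52 kPa
  T = 354.4 K: ΣzᵢPᵢˢᵃᵗ = 391.36 kPa
Interpolating between 352.6 K and 354.4 K gives T ≈ 353.7 K.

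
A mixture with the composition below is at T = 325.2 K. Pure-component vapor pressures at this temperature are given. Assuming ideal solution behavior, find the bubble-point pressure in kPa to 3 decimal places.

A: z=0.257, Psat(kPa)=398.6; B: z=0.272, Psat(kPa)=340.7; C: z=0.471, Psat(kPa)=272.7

Pbub = 323.552 kPa

At the bubble point ψ → 0, so ΣzᵢKᵢ = 1 with Kᵢ = Pᵢˢᵃᵗ/P ⇒ P = ΣzᵢPᵢˢᵃᵗ.
P = 0.257·398.6 + 0.272·340.7 + 0.471·272.7 = 323.552 kPa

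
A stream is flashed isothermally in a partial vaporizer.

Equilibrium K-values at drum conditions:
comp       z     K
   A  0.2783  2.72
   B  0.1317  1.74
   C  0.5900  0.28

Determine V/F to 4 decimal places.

V/F = 0.1417

Newton–Raphson from V/F = 0.43:
  V/F = 0.4300: g = -0.26620, g' = -0.9552 → V/F = 0.1513
  V/F = 0.1513: g = -0.00929, g' = -0.9619 → V/F = 0.1417
Converged at V/F = 0.1417.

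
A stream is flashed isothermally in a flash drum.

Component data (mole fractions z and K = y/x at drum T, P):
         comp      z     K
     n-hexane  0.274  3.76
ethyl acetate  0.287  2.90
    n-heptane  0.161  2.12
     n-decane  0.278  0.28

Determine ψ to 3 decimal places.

ψ = 0.858

Rachford–Rice: g(ψ) = Σ zᵢ(Kᵢ−1)/(1+ψ(Kᵢ−1)) = 0.
Check two-phase: ΣzᵢKᵢ = 2.282 > 1 and Σzᵢ/Kᵢ = 1.241 > 1, so g(0) = 1.282 > 0 and g(1) = -0.241 < 0.
Newton–Raphson from ψ = 0.5:
  ψ = 0.500: g = 0.4002, g' = -1.076 → ψ = 0.872
  ψ = 0.872: g = -0.0194, g' = -1.419 → ψ = 0.858
Converged at ψ = 0.858.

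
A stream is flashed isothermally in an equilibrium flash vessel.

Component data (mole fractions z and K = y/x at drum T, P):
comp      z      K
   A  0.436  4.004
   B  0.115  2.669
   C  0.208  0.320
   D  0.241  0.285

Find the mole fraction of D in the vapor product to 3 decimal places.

Iterate (Newton) starting at β = 0.42:
  β = 0.420: g = 0.2477, g' = -1.320 → β = 0.608
  β = 0.608: g = 0.0131, g' = -1.236 → β = 0.618
Converged at β = 0.618.
Compositions from xᵢ = zᵢ/(1+β(Kᵢ−1)), yᵢ = Kᵢxᵢ:
  A: x = 0.153, y = 0.611
  B: x = 0.057, y = 0.151
  C: x = 0.359, y = 0.115
  D: x = 0.432, y = 0.123

y_D = 0.123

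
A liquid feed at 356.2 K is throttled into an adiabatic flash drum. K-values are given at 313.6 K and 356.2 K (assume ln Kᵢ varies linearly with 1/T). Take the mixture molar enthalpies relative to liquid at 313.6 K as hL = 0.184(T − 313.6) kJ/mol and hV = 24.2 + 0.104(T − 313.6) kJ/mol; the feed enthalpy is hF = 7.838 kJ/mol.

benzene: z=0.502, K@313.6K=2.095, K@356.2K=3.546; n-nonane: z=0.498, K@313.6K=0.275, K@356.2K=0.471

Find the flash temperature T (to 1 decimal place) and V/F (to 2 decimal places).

Adiabatic flash: solve Rachford–Rice at each trial T, then check hF = ψ·hV(T) + (1−ψ)·hL(T).
  T = 313.6 K: K = (2.095, 0.275), RR gives ψ = 0.238, H_out = 5.750 kJ/mol
  T = 356.2 K: K = (3.546, 0.471), RR gives ψ = 0.753, H_out = 23.502 kJ/mol
  T = 334.9 K: K = (2.772, 0.366), RR gives ψ = 0.511, H_out = 15.411 kJ/mol
  T = 324.2 K: K = (2.419, 0.319), RR gives ψ = 0.386, H_out = 10.959 kJ/mol
  T = 318.9 K: K = (2.254, 0.296), RR gives ψ = 0.316, H_out = 8.495 kJ/mol
  T = 316.2 K: K = (2.172, 0.285), RR gives ψ = 0.278, H_out = 7.139 kJ/mol
  T = 317.5 K: K = (2.211, 0.291), RR gives ψ = 0.297, H_out = 7.802 kJ/mol
Linear interpolation between T = 317.5 (H_out = 7.802) and T = 318.9 (H_out = 8.495) on hF = 7.838 gives T ≈ 317.6 K, at which ψ = 0.30.

T = 317.6 K, V/F = 0.30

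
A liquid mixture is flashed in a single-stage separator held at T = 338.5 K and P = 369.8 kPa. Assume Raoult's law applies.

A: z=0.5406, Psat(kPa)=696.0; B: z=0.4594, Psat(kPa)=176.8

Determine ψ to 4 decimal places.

Raoult's law: Kᵢ = Pᵢˢᵃᵗ/P = Pᵢˢᵃᵗ/369.8.
  K_A = 696.0/369.8 = 1.882098, K_B = 176.8/369.8 = 0.478096
Let ψ = V/F and solve Σ zᵢ(Kᵢ−1)/(1+ψ(Kᵢ−1)) = 0.
Feasibility: ΣzᵢKᵢ = 1.2371, Σzᵢ/Kᵢ = 1.2481 — both > 1, two phases present.
Iterate (Newton) starting at ψ = 0.5:
  ψ = 0.5000: g = 0.00649, g' = -0.4317 → ψ = 0.5150
Converged at ψ = 0.5150.

ψ = 0.5150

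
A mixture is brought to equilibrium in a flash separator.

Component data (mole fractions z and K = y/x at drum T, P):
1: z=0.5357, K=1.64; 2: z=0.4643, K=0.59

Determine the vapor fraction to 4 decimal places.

Material balance + equilibrium reduce to Σ zᵢ(Kᵢ−1)/(1+ψ(Kᵢ−1)) = 0.
g(0) = ΣzᵢKᵢ − 1 = 0.1525 and g(1) = 1 − Σzᵢ/Kᵢ = -0.1136, so a root lies in (0, 1).
Binary case is linear: z₁(K₁−1)(1+ψ(K₂−1)) + z₂(K₂−1)(1+ψ(K₁−1)) = 0
⇒ ψ = [z₁(K₁−1)+z₂(K₂−1)] / [−(K₁−1)(K₂−1)] = 0.15248/0.26240 = 0.5811

ψ = 0.5811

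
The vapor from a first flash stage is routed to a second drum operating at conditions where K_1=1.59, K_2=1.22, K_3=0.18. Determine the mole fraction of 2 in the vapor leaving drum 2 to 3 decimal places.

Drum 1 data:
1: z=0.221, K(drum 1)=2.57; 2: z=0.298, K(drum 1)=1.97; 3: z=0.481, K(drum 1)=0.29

Drum 1:
Iterate (Newton) starting at ψ₁ = 0.36:
  ψ₁ = 0.360: g = -0.0228, g' = -0.814 → ψ₁ = 0.332
Converged at ψ₁ = 0.332.
Drum-1 compositions:
  1: x = 0.145, y = 0.373
  2: x = 0.225, y = 0.444
  3: x = 0.629, y = 0.182
Drum-2 feed = drum-1 vapor: z₂ = (0.3734, 0.4441, 0.1825).
Drum 2:
Rachford–Rice: g(ψ₂) = Σ zᵢ(Kᵢ−1)/(1+ψ₂(Kᵢ−1)) = 0.
Check two-phase: ΣzᵢKᵢ = 1.168 > 1 and Σzᵢ/Kᵢ = 1.613 > 1, so g(0) = 0.168 > 0 and g(1) = -0.613 < 0.
Newton–Raphson from ψ₂ = 0.5:
  ψ₂ = 0.500: g = 0.0045, g' = -0.447 → ψ₂ = 0.510
Converged at ψ₂ = 0.510.
  1: x = 0.287, y = 0.456
  2: x = 0.399, y = 0.487
  3: x = 0.314, y = 0.056

y_2 (drum 2) = 0.487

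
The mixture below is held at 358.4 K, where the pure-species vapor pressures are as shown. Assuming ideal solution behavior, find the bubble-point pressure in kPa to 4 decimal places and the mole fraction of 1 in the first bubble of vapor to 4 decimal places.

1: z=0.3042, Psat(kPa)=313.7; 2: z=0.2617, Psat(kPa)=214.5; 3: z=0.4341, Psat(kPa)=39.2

At the bubble point ψ → 0, so ΣzᵢKᵢ = 1 with Kᵢ = Pᵢˢᵃᵗ/P ⇒ P = ΣzᵢPᵢˢᵃᵗ.
P = 0.3042·313.7 + 0.2617·214.5 + 0.4341·39.2 = 168.5789 kPa
yᵢ = zᵢPᵢˢᵃᵗ/P ⇒ y_1 = 0.3042·313.7/168.5789 = 0.5661

Pbub = 168.5789 kPa, y_1 = 0.5661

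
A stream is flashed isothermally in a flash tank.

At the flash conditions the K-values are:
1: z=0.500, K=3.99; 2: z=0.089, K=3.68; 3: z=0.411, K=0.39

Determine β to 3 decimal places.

β = 0.826

Rachford–Rice: g(β) = Σ zᵢ(Kᵢ−1)/(1+β(Kᵢ−1)) = 0.
g(0) = ΣzᵢKᵢ − 1 = 1.483 and g(1) = 1 − Σzᵢ/Kᵢ = -0.203, so a root lies in (0, 1).
Newton–Raphson from β = 0.58:
  β = 0.580: g = 0.2522, g' = -1.062 → β = 0.817
  β = 0.817: g = 0.0088, g' = -1.048 → β = 0.826
Converged at β = 0.826.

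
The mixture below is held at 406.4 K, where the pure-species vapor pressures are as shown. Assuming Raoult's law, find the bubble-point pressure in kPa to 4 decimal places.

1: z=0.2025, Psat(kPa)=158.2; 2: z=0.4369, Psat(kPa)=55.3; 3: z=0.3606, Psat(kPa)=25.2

At the bubble point ψ → 0, so ΣzᵢKᵢ = 1 with Kᵢ = Pᵢˢᵃᵗ/P ⇒ P = ΣzᵢPᵢˢᵃᵗ.
P = 0.2025·158.2 + 0.4369·55.3 + 0.3606·25.2 = 65.2832 kPa

Pbub = 65.2832 kPa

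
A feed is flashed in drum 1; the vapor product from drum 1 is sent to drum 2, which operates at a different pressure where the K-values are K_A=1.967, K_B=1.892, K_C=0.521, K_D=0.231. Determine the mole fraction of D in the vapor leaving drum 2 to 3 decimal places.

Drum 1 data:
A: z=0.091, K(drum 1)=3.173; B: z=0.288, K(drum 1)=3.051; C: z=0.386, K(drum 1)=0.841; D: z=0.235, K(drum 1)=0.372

y_D (drum 2) = 0.045

Drum 1:
Newton iteration, ψ₁⁰ = 0.5:
  ψ₁ = 0.500: g = 0.1046, g' = -0.602 → ψ₁ = 0.674
  ψ₁ = 0.674: g = 0.0038, g' = -0.575 → ψ₁ = 0.680
Converged at ψ₁ = 0.680.
Drum-1 compositions:
  A: x = 0.037, y = 0.117
  B: x = 0.120, y = 0.367
  C: x = 0.433, y = 0.364
  D: x = 0.410, y = 0.153
Drum-2 feed = drum-1 vapor: z₂ = (0.1165, 0.3669, 0.3640, 0.1526).
Drum 2:
Let ψ₂ = V/F and solve Σ zᵢ(Kᵢ−1)/(1+ψ₂(Kᵢ−1)) = 0.
Check two-phase: ΣzᵢKᵢ = 1.148 > 1 and Σzᵢ/Kᵢ = 1.612 > 1, so g(0) = 0.148 > 0 and g(1) = -0.612 < 0.
Newton–Raphson from ψ₂ = 0.5:
  ψ₂ = 0.500: g = -0.1176, g' = -0.572 → ψ₂ = 0.294
  ψ₂ = 0.294: g = -0.0077, g' = -0.513 → ψ₂ = 0.279
Converged at ψ₂ = 0.279.
  A: x = 0.092, y = 0.180
  B: x = 0.294, y = 0.556
  C: x = 0.420, y = 0.219
  D: x = 0.194, y = 0.045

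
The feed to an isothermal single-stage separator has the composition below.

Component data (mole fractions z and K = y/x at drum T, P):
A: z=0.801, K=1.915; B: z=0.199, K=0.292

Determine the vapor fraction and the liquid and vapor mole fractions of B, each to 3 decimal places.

ψ = 0.914, x_B = 0.564, y_B = 0.165

Let ψ = V/F and solve Σ zᵢ(Kᵢ−1)/(1+ψ(Kᵢ−1)) = 0.
Feasibility: ΣzᵢKᵢ = 1.592, Σzᵢ/Kᵢ = 1.100 — both > 1, two phases present.
Newton–Raphson from ψ = 0.5:
  ψ = 0.500: g = 0.2848, g' = -0.555 → ψ = 1.000
  ψ = 1.000: g = -0.0998, g' = -1.353 → ψ = 0.926
  ψ = 0.926: g = -0.0126, g' = -1.038 → ψ = 0.914
Converged at ψ = 0.914.
Compositions from xᵢ = zᵢ/(1+ψ(Kᵢ−1)), yᵢ = Kᵢxᵢ:
  A: x = 0.436, y = 0.835
  B: x = 0.564, y = 0.165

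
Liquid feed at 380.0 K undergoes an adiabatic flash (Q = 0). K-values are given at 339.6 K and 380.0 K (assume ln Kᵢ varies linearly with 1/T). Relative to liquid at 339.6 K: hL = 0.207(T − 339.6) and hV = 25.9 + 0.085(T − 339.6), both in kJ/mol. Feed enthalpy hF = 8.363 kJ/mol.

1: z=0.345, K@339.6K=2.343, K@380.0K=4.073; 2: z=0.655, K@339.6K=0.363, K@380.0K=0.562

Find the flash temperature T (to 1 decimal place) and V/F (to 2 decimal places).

Adiabatic flash: solve Rachford–Rice at each trial T, then check hF = ψ·hV(T) + (1−ψ)·hL(T).
  T = 339.6 K: K = (2.343, 0.363), RR gives ψ = 0.054, H_out = 1.396 kJ/mol
  T = 380.0 K: K = (4.073, 0.562), RR gives ψ = 0.575, H_out = 20.411 kJ/mol
  T = 359.8 K: K = (3.138, 0.457), RR gives ψ = 0.329, H_out = 11.897 kJ/mol
  T = 349.7 K: K = (2.723, 0.409), RR gives ψ = 0.203, H_out = 7.106 kJ/mol
  T = 354.8 K: K = (2.928, 0.433), RR gives ψ = 0.269, H_out = 9.605 kJ/mol
  T = 352.2 K: K = (2.822, 0.421), RR gives ψ = 0.236, H_out = 8.355 kJ/mol
  T = 353.5 K: K = (2.875, 0.427), RR gives ψ = 0.252, H_out = 8.986 kJ/mol
Linear interpolation between T = 352.2 (H_out = 8.355) and T = 353.5 (H_out = 8.986) on hF = 8.363 gives T ≈ 352.2 K, at which ψ = 0.24.

T = 352.2 K, V/F = 0.24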